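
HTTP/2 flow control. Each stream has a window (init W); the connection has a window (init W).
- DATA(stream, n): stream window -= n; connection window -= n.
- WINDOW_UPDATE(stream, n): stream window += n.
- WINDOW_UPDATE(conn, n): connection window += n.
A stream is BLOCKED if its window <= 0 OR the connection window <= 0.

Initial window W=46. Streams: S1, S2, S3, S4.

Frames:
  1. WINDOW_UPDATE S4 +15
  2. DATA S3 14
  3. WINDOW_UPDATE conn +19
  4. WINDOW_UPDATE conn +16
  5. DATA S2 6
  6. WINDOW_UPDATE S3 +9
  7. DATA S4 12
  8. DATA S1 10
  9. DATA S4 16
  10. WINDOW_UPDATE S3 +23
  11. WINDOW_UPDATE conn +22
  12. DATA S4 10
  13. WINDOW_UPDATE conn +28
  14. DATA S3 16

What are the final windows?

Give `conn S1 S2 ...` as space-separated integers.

Answer: 47 36 40 48 23

Derivation:
Op 1: conn=46 S1=46 S2=46 S3=46 S4=61 blocked=[]
Op 2: conn=32 S1=46 S2=46 S3=32 S4=61 blocked=[]
Op 3: conn=51 S1=46 S2=46 S3=32 S4=61 blocked=[]
Op 4: conn=67 S1=46 S2=46 S3=32 S4=61 blocked=[]
Op 5: conn=61 S1=46 S2=40 S3=32 S4=61 blocked=[]
Op 6: conn=61 S1=46 S2=40 S3=41 S4=61 blocked=[]
Op 7: conn=49 S1=46 S2=40 S3=41 S4=49 blocked=[]
Op 8: conn=39 S1=36 S2=40 S3=41 S4=49 blocked=[]
Op 9: conn=23 S1=36 S2=40 S3=41 S4=33 blocked=[]
Op 10: conn=23 S1=36 S2=40 S3=64 S4=33 blocked=[]
Op 11: conn=45 S1=36 S2=40 S3=64 S4=33 blocked=[]
Op 12: conn=35 S1=36 S2=40 S3=64 S4=23 blocked=[]
Op 13: conn=63 S1=36 S2=40 S3=64 S4=23 blocked=[]
Op 14: conn=47 S1=36 S2=40 S3=48 S4=23 blocked=[]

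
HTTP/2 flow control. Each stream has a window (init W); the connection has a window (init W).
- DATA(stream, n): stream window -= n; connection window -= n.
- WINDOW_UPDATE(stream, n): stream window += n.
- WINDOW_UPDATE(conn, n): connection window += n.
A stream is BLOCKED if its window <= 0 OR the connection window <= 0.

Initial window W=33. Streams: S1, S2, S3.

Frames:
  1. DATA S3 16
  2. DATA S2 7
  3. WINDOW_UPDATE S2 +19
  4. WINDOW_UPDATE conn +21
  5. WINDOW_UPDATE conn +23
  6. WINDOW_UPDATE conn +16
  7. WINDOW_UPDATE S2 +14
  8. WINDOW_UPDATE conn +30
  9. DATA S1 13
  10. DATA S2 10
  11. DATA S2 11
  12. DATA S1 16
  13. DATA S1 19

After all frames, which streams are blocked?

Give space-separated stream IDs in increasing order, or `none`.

Answer: S1

Derivation:
Op 1: conn=17 S1=33 S2=33 S3=17 blocked=[]
Op 2: conn=10 S1=33 S2=26 S3=17 blocked=[]
Op 3: conn=10 S1=33 S2=45 S3=17 blocked=[]
Op 4: conn=31 S1=33 S2=45 S3=17 blocked=[]
Op 5: conn=54 S1=33 S2=45 S3=17 blocked=[]
Op 6: conn=70 S1=33 S2=45 S3=17 blocked=[]
Op 7: conn=70 S1=33 S2=59 S3=17 blocked=[]
Op 8: conn=100 S1=33 S2=59 S3=17 blocked=[]
Op 9: conn=87 S1=20 S2=59 S3=17 blocked=[]
Op 10: conn=77 S1=20 S2=49 S3=17 blocked=[]
Op 11: conn=66 S1=20 S2=38 S3=17 blocked=[]
Op 12: conn=50 S1=4 S2=38 S3=17 blocked=[]
Op 13: conn=31 S1=-15 S2=38 S3=17 blocked=[1]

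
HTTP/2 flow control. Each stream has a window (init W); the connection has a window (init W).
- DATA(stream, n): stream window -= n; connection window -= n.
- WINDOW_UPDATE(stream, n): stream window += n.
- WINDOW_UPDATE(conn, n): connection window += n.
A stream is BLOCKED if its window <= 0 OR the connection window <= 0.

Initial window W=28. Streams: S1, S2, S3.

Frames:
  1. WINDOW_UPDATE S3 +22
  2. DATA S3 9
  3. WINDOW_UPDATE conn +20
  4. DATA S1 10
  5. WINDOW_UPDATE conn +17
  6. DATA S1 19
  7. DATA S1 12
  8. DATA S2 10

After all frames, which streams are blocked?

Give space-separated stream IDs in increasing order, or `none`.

Answer: S1

Derivation:
Op 1: conn=28 S1=28 S2=28 S3=50 blocked=[]
Op 2: conn=19 S1=28 S2=28 S3=41 blocked=[]
Op 3: conn=39 S1=28 S2=28 S3=41 blocked=[]
Op 4: conn=29 S1=18 S2=28 S3=41 blocked=[]
Op 5: conn=46 S1=18 S2=28 S3=41 blocked=[]
Op 6: conn=27 S1=-1 S2=28 S3=41 blocked=[1]
Op 7: conn=15 S1=-13 S2=28 S3=41 blocked=[1]
Op 8: conn=5 S1=-13 S2=18 S3=41 blocked=[1]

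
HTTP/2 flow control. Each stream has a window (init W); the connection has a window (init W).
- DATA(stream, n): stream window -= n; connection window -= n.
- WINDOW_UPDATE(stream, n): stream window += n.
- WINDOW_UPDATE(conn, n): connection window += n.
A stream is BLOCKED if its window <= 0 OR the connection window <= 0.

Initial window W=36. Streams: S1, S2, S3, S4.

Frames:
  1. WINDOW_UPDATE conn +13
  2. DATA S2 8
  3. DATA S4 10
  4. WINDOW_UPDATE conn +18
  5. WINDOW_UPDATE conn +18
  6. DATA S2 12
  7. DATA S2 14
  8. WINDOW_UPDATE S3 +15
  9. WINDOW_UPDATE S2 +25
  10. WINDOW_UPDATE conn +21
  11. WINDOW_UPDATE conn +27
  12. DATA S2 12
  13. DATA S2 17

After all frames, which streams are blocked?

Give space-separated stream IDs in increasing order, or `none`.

Op 1: conn=49 S1=36 S2=36 S3=36 S4=36 blocked=[]
Op 2: conn=41 S1=36 S2=28 S3=36 S4=36 blocked=[]
Op 3: conn=31 S1=36 S2=28 S3=36 S4=26 blocked=[]
Op 4: conn=49 S1=36 S2=28 S3=36 S4=26 blocked=[]
Op 5: conn=67 S1=36 S2=28 S3=36 S4=26 blocked=[]
Op 6: conn=55 S1=36 S2=16 S3=36 S4=26 blocked=[]
Op 7: conn=41 S1=36 S2=2 S3=36 S4=26 blocked=[]
Op 8: conn=41 S1=36 S2=2 S3=51 S4=26 blocked=[]
Op 9: conn=41 S1=36 S2=27 S3=51 S4=26 blocked=[]
Op 10: conn=62 S1=36 S2=27 S3=51 S4=26 blocked=[]
Op 11: conn=89 S1=36 S2=27 S3=51 S4=26 blocked=[]
Op 12: conn=77 S1=36 S2=15 S3=51 S4=26 blocked=[]
Op 13: conn=60 S1=36 S2=-2 S3=51 S4=26 blocked=[2]

Answer: S2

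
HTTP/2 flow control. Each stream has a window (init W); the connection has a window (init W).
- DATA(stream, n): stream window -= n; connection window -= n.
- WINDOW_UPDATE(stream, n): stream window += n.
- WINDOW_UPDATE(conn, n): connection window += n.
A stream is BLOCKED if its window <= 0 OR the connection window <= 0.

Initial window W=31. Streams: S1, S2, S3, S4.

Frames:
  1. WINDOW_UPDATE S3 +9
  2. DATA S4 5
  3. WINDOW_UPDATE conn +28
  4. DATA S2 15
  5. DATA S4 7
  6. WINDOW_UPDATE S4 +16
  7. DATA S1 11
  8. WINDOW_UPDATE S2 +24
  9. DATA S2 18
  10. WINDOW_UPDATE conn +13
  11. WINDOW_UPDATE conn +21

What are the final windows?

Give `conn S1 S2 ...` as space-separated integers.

Answer: 37 20 22 40 35

Derivation:
Op 1: conn=31 S1=31 S2=31 S3=40 S4=31 blocked=[]
Op 2: conn=26 S1=31 S2=31 S3=40 S4=26 blocked=[]
Op 3: conn=54 S1=31 S2=31 S3=40 S4=26 blocked=[]
Op 4: conn=39 S1=31 S2=16 S3=40 S4=26 blocked=[]
Op 5: conn=32 S1=31 S2=16 S3=40 S4=19 blocked=[]
Op 6: conn=32 S1=31 S2=16 S3=40 S4=35 blocked=[]
Op 7: conn=21 S1=20 S2=16 S3=40 S4=35 blocked=[]
Op 8: conn=21 S1=20 S2=40 S3=40 S4=35 blocked=[]
Op 9: conn=3 S1=20 S2=22 S3=40 S4=35 blocked=[]
Op 10: conn=16 S1=20 S2=22 S3=40 S4=35 blocked=[]
Op 11: conn=37 S1=20 S2=22 S3=40 S4=35 blocked=[]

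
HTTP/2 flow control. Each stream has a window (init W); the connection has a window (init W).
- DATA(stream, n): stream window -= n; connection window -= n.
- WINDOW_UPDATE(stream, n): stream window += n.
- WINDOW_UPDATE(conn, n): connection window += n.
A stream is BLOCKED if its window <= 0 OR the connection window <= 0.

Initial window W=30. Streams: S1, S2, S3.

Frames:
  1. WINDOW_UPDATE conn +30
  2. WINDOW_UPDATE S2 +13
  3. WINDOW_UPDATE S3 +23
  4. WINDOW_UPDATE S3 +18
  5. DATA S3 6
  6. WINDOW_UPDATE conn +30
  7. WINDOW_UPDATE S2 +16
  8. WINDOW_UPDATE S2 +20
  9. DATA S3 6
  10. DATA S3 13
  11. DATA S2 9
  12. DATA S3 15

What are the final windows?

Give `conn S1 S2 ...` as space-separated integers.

Op 1: conn=60 S1=30 S2=30 S3=30 blocked=[]
Op 2: conn=60 S1=30 S2=43 S3=30 blocked=[]
Op 3: conn=60 S1=30 S2=43 S3=53 blocked=[]
Op 4: conn=60 S1=30 S2=43 S3=71 blocked=[]
Op 5: conn=54 S1=30 S2=43 S3=65 blocked=[]
Op 6: conn=84 S1=30 S2=43 S3=65 blocked=[]
Op 7: conn=84 S1=30 S2=59 S3=65 blocked=[]
Op 8: conn=84 S1=30 S2=79 S3=65 blocked=[]
Op 9: conn=78 S1=30 S2=79 S3=59 blocked=[]
Op 10: conn=65 S1=30 S2=79 S3=46 blocked=[]
Op 11: conn=56 S1=30 S2=70 S3=46 blocked=[]
Op 12: conn=41 S1=30 S2=70 S3=31 blocked=[]

Answer: 41 30 70 31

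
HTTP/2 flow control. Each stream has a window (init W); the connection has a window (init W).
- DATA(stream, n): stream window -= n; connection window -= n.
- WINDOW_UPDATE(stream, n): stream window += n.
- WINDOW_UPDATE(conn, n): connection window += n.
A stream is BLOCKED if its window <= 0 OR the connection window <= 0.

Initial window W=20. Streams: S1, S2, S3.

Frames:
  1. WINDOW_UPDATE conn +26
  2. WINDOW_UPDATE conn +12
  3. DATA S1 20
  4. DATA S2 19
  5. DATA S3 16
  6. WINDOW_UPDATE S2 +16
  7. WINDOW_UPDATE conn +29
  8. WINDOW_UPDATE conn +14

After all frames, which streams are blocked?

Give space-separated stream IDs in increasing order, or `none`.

Answer: S1

Derivation:
Op 1: conn=46 S1=20 S2=20 S3=20 blocked=[]
Op 2: conn=58 S1=20 S2=20 S3=20 blocked=[]
Op 3: conn=38 S1=0 S2=20 S3=20 blocked=[1]
Op 4: conn=19 S1=0 S2=1 S3=20 blocked=[1]
Op 5: conn=3 S1=0 S2=1 S3=4 blocked=[1]
Op 6: conn=3 S1=0 S2=17 S3=4 blocked=[1]
Op 7: conn=32 S1=0 S2=17 S3=4 blocked=[1]
Op 8: conn=46 S1=0 S2=17 S3=4 blocked=[1]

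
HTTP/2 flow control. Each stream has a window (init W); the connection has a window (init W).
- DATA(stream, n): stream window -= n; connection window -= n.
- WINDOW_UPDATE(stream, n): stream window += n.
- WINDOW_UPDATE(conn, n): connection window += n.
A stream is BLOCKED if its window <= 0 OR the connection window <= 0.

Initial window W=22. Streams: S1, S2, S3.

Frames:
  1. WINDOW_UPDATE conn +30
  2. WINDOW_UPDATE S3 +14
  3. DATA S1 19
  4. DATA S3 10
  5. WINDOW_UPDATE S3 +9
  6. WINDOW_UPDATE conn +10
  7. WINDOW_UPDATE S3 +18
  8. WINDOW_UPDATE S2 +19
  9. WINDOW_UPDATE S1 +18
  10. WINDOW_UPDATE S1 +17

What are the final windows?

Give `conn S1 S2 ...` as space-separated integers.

Op 1: conn=52 S1=22 S2=22 S3=22 blocked=[]
Op 2: conn=52 S1=22 S2=22 S3=36 blocked=[]
Op 3: conn=33 S1=3 S2=22 S3=36 blocked=[]
Op 4: conn=23 S1=3 S2=22 S3=26 blocked=[]
Op 5: conn=23 S1=3 S2=22 S3=35 blocked=[]
Op 6: conn=33 S1=3 S2=22 S3=35 blocked=[]
Op 7: conn=33 S1=3 S2=22 S3=53 blocked=[]
Op 8: conn=33 S1=3 S2=41 S3=53 blocked=[]
Op 9: conn=33 S1=21 S2=41 S3=53 blocked=[]
Op 10: conn=33 S1=38 S2=41 S3=53 blocked=[]

Answer: 33 38 41 53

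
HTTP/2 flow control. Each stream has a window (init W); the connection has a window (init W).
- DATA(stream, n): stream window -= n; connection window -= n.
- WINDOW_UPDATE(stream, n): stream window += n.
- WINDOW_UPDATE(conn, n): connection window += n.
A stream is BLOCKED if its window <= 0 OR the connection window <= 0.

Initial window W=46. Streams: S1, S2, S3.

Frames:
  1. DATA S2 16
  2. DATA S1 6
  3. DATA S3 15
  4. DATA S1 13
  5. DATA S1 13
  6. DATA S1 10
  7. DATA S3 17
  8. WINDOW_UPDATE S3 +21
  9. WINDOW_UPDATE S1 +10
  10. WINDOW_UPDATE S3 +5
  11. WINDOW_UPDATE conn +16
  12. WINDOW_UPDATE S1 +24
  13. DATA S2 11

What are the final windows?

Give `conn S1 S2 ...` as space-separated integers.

Answer: -39 38 19 40

Derivation:
Op 1: conn=30 S1=46 S2=30 S3=46 blocked=[]
Op 2: conn=24 S1=40 S2=30 S3=46 blocked=[]
Op 3: conn=9 S1=40 S2=30 S3=31 blocked=[]
Op 4: conn=-4 S1=27 S2=30 S3=31 blocked=[1, 2, 3]
Op 5: conn=-17 S1=14 S2=30 S3=31 blocked=[1, 2, 3]
Op 6: conn=-27 S1=4 S2=30 S3=31 blocked=[1, 2, 3]
Op 7: conn=-44 S1=4 S2=30 S3=14 blocked=[1, 2, 3]
Op 8: conn=-44 S1=4 S2=30 S3=35 blocked=[1, 2, 3]
Op 9: conn=-44 S1=14 S2=30 S3=35 blocked=[1, 2, 3]
Op 10: conn=-44 S1=14 S2=30 S3=40 blocked=[1, 2, 3]
Op 11: conn=-28 S1=14 S2=30 S3=40 blocked=[1, 2, 3]
Op 12: conn=-28 S1=38 S2=30 S3=40 blocked=[1, 2, 3]
Op 13: conn=-39 S1=38 S2=19 S3=40 blocked=[1, 2, 3]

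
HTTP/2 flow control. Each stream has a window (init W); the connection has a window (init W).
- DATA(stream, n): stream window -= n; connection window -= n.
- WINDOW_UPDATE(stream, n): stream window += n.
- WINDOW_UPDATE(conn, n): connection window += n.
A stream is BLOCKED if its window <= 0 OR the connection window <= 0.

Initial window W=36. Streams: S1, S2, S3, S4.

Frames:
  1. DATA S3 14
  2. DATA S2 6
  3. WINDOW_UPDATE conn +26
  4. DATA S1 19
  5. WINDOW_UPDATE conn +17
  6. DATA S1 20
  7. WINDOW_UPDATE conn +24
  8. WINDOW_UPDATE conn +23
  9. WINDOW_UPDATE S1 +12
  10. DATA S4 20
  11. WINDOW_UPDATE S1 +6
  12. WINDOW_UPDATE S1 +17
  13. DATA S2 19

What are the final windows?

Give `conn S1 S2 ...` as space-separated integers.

Op 1: conn=22 S1=36 S2=36 S3=22 S4=36 blocked=[]
Op 2: conn=16 S1=36 S2=30 S3=22 S4=36 blocked=[]
Op 3: conn=42 S1=36 S2=30 S3=22 S4=36 blocked=[]
Op 4: conn=23 S1=17 S2=30 S3=22 S4=36 blocked=[]
Op 5: conn=40 S1=17 S2=30 S3=22 S4=36 blocked=[]
Op 6: conn=20 S1=-3 S2=30 S3=22 S4=36 blocked=[1]
Op 7: conn=44 S1=-3 S2=30 S3=22 S4=36 blocked=[1]
Op 8: conn=67 S1=-3 S2=30 S3=22 S4=36 blocked=[1]
Op 9: conn=67 S1=9 S2=30 S3=22 S4=36 blocked=[]
Op 10: conn=47 S1=9 S2=30 S3=22 S4=16 blocked=[]
Op 11: conn=47 S1=15 S2=30 S3=22 S4=16 blocked=[]
Op 12: conn=47 S1=32 S2=30 S3=22 S4=16 blocked=[]
Op 13: conn=28 S1=32 S2=11 S3=22 S4=16 blocked=[]

Answer: 28 32 11 22 16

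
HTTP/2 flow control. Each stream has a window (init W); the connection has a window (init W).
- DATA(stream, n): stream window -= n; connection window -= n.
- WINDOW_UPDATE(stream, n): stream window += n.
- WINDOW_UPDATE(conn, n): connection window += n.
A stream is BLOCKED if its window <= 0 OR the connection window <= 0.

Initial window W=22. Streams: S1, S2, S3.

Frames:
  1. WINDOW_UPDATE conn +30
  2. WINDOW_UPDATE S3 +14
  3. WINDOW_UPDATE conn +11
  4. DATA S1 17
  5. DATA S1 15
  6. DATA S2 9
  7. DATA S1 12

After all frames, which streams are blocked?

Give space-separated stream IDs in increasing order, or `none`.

Op 1: conn=52 S1=22 S2=22 S3=22 blocked=[]
Op 2: conn=52 S1=22 S2=22 S3=36 blocked=[]
Op 3: conn=63 S1=22 S2=22 S3=36 blocked=[]
Op 4: conn=46 S1=5 S2=22 S3=36 blocked=[]
Op 5: conn=31 S1=-10 S2=22 S3=36 blocked=[1]
Op 6: conn=22 S1=-10 S2=13 S3=36 blocked=[1]
Op 7: conn=10 S1=-22 S2=13 S3=36 blocked=[1]

Answer: S1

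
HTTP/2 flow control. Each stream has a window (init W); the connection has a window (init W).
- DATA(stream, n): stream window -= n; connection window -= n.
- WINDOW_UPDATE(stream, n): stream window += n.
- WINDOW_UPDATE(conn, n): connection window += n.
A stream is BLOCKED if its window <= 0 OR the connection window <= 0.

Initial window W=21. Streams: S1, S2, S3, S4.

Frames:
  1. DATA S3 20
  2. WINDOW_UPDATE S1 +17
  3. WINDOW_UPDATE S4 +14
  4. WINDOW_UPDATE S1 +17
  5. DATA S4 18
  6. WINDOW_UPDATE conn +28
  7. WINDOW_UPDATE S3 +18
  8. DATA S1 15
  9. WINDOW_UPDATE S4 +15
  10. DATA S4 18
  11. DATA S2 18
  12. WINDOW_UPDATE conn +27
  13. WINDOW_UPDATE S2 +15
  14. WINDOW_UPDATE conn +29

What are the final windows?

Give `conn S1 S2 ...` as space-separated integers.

Answer: 16 40 18 19 14

Derivation:
Op 1: conn=1 S1=21 S2=21 S3=1 S4=21 blocked=[]
Op 2: conn=1 S1=38 S2=21 S3=1 S4=21 blocked=[]
Op 3: conn=1 S1=38 S2=21 S3=1 S4=35 blocked=[]
Op 4: conn=1 S1=55 S2=21 S3=1 S4=35 blocked=[]
Op 5: conn=-17 S1=55 S2=21 S3=1 S4=17 blocked=[1, 2, 3, 4]
Op 6: conn=11 S1=55 S2=21 S3=1 S4=17 blocked=[]
Op 7: conn=11 S1=55 S2=21 S3=19 S4=17 blocked=[]
Op 8: conn=-4 S1=40 S2=21 S3=19 S4=17 blocked=[1, 2, 3, 4]
Op 9: conn=-4 S1=40 S2=21 S3=19 S4=32 blocked=[1, 2, 3, 4]
Op 10: conn=-22 S1=40 S2=21 S3=19 S4=14 blocked=[1, 2, 3, 4]
Op 11: conn=-40 S1=40 S2=3 S3=19 S4=14 blocked=[1, 2, 3, 4]
Op 12: conn=-13 S1=40 S2=3 S3=19 S4=14 blocked=[1, 2, 3, 4]
Op 13: conn=-13 S1=40 S2=18 S3=19 S4=14 blocked=[1, 2, 3, 4]
Op 14: conn=16 S1=40 S2=18 S3=19 S4=14 blocked=[]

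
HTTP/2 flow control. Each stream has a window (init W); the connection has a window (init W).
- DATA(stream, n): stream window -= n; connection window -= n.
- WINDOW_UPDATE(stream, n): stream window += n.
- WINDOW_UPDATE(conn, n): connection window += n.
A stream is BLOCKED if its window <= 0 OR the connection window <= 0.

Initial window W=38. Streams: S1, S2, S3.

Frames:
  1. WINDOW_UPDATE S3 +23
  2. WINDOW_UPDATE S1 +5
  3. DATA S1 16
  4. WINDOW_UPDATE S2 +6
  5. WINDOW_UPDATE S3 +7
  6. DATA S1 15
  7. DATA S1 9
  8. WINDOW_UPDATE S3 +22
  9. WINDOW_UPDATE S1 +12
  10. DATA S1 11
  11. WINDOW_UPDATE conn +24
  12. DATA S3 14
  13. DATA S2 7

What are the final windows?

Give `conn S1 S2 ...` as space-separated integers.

Op 1: conn=38 S1=38 S2=38 S3=61 blocked=[]
Op 2: conn=38 S1=43 S2=38 S3=61 blocked=[]
Op 3: conn=22 S1=27 S2=38 S3=61 blocked=[]
Op 4: conn=22 S1=27 S2=44 S3=61 blocked=[]
Op 5: conn=22 S1=27 S2=44 S3=68 blocked=[]
Op 6: conn=7 S1=12 S2=44 S3=68 blocked=[]
Op 7: conn=-2 S1=3 S2=44 S3=68 blocked=[1, 2, 3]
Op 8: conn=-2 S1=3 S2=44 S3=90 blocked=[1, 2, 3]
Op 9: conn=-2 S1=15 S2=44 S3=90 blocked=[1, 2, 3]
Op 10: conn=-13 S1=4 S2=44 S3=90 blocked=[1, 2, 3]
Op 11: conn=11 S1=4 S2=44 S3=90 blocked=[]
Op 12: conn=-3 S1=4 S2=44 S3=76 blocked=[1, 2, 3]
Op 13: conn=-10 S1=4 S2=37 S3=76 blocked=[1, 2, 3]

Answer: -10 4 37 76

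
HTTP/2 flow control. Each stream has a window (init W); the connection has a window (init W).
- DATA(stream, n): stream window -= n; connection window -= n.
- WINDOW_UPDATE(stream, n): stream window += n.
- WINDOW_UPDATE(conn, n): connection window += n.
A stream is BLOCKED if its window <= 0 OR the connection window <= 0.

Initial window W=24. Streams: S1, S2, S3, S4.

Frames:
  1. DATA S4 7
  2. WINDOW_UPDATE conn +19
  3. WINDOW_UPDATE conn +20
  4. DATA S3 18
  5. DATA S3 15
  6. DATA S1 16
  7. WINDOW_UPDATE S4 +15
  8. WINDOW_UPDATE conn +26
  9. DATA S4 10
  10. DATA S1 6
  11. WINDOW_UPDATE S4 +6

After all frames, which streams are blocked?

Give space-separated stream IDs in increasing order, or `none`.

Op 1: conn=17 S1=24 S2=24 S3=24 S4=17 blocked=[]
Op 2: conn=36 S1=24 S2=24 S3=24 S4=17 blocked=[]
Op 3: conn=56 S1=24 S2=24 S3=24 S4=17 blocked=[]
Op 4: conn=38 S1=24 S2=24 S3=6 S4=17 blocked=[]
Op 5: conn=23 S1=24 S2=24 S3=-9 S4=17 blocked=[3]
Op 6: conn=7 S1=8 S2=24 S3=-9 S4=17 blocked=[3]
Op 7: conn=7 S1=8 S2=24 S3=-9 S4=32 blocked=[3]
Op 8: conn=33 S1=8 S2=24 S3=-9 S4=32 blocked=[3]
Op 9: conn=23 S1=8 S2=24 S3=-9 S4=22 blocked=[3]
Op 10: conn=17 S1=2 S2=24 S3=-9 S4=22 blocked=[3]
Op 11: conn=17 S1=2 S2=24 S3=-9 S4=28 blocked=[3]

Answer: S3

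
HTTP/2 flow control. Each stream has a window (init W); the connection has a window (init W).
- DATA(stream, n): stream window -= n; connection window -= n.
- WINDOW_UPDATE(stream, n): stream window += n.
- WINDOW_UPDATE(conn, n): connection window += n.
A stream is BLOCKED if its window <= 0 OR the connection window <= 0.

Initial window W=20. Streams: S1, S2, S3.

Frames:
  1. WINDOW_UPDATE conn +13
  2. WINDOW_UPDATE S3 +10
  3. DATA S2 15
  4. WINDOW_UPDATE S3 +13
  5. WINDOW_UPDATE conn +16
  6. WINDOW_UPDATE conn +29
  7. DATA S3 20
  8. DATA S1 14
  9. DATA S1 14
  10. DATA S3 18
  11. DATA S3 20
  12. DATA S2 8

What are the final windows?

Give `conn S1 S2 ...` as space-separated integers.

Op 1: conn=33 S1=20 S2=20 S3=20 blocked=[]
Op 2: conn=33 S1=20 S2=20 S3=30 blocked=[]
Op 3: conn=18 S1=20 S2=5 S3=30 blocked=[]
Op 4: conn=18 S1=20 S2=5 S3=43 blocked=[]
Op 5: conn=34 S1=20 S2=5 S3=43 blocked=[]
Op 6: conn=63 S1=20 S2=5 S3=43 blocked=[]
Op 7: conn=43 S1=20 S2=5 S3=23 blocked=[]
Op 8: conn=29 S1=6 S2=5 S3=23 blocked=[]
Op 9: conn=15 S1=-8 S2=5 S3=23 blocked=[1]
Op 10: conn=-3 S1=-8 S2=5 S3=5 blocked=[1, 2, 3]
Op 11: conn=-23 S1=-8 S2=5 S3=-15 blocked=[1, 2, 3]
Op 12: conn=-31 S1=-8 S2=-3 S3=-15 blocked=[1, 2, 3]

Answer: -31 -8 -3 -15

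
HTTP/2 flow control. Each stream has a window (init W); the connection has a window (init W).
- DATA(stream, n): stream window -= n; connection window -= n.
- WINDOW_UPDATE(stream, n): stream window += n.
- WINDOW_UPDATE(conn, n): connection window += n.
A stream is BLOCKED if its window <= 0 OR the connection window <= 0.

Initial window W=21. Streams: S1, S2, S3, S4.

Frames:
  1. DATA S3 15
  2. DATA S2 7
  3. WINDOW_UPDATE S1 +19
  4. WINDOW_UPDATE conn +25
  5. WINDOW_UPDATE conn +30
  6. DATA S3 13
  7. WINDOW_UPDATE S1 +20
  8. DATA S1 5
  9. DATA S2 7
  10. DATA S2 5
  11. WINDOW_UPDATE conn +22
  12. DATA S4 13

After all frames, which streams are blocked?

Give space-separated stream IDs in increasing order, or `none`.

Answer: S3

Derivation:
Op 1: conn=6 S1=21 S2=21 S3=6 S4=21 blocked=[]
Op 2: conn=-1 S1=21 S2=14 S3=6 S4=21 blocked=[1, 2, 3, 4]
Op 3: conn=-1 S1=40 S2=14 S3=6 S4=21 blocked=[1, 2, 3, 4]
Op 4: conn=24 S1=40 S2=14 S3=6 S4=21 blocked=[]
Op 5: conn=54 S1=40 S2=14 S3=6 S4=21 blocked=[]
Op 6: conn=41 S1=40 S2=14 S3=-7 S4=21 blocked=[3]
Op 7: conn=41 S1=60 S2=14 S3=-7 S4=21 blocked=[3]
Op 8: conn=36 S1=55 S2=14 S3=-7 S4=21 blocked=[3]
Op 9: conn=29 S1=55 S2=7 S3=-7 S4=21 blocked=[3]
Op 10: conn=24 S1=55 S2=2 S3=-7 S4=21 blocked=[3]
Op 11: conn=46 S1=55 S2=2 S3=-7 S4=21 blocked=[3]
Op 12: conn=33 S1=55 S2=2 S3=-7 S4=8 blocked=[3]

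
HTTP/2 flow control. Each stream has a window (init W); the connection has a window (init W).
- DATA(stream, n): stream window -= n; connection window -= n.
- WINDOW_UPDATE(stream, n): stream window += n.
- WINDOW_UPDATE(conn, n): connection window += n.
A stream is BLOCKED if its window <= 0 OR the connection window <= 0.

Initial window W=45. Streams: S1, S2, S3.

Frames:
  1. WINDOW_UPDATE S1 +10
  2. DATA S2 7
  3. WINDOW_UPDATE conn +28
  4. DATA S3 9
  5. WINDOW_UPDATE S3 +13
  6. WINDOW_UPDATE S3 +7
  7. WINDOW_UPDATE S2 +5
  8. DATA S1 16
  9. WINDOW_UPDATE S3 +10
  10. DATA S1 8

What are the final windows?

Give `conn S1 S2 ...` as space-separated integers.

Answer: 33 31 43 66

Derivation:
Op 1: conn=45 S1=55 S2=45 S3=45 blocked=[]
Op 2: conn=38 S1=55 S2=38 S3=45 blocked=[]
Op 3: conn=66 S1=55 S2=38 S3=45 blocked=[]
Op 4: conn=57 S1=55 S2=38 S3=36 blocked=[]
Op 5: conn=57 S1=55 S2=38 S3=49 blocked=[]
Op 6: conn=57 S1=55 S2=38 S3=56 blocked=[]
Op 7: conn=57 S1=55 S2=43 S3=56 blocked=[]
Op 8: conn=41 S1=39 S2=43 S3=56 blocked=[]
Op 9: conn=41 S1=39 S2=43 S3=66 blocked=[]
Op 10: conn=33 S1=31 S2=43 S3=66 blocked=[]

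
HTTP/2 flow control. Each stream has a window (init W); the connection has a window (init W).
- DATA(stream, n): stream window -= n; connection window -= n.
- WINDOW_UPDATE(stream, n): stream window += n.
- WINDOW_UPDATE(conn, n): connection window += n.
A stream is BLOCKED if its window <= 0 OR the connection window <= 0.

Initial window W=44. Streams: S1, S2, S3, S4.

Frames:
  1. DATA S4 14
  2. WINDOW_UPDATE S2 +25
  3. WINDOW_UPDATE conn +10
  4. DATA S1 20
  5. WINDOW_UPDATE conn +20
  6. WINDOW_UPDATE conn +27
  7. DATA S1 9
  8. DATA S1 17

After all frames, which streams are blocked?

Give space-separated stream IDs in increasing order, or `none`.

Answer: S1

Derivation:
Op 1: conn=30 S1=44 S2=44 S3=44 S4=30 blocked=[]
Op 2: conn=30 S1=44 S2=69 S3=44 S4=30 blocked=[]
Op 3: conn=40 S1=44 S2=69 S3=44 S4=30 blocked=[]
Op 4: conn=20 S1=24 S2=69 S3=44 S4=30 blocked=[]
Op 5: conn=40 S1=24 S2=69 S3=44 S4=30 blocked=[]
Op 6: conn=67 S1=24 S2=69 S3=44 S4=30 blocked=[]
Op 7: conn=58 S1=15 S2=69 S3=44 S4=30 blocked=[]
Op 8: conn=41 S1=-2 S2=69 S3=44 S4=30 blocked=[1]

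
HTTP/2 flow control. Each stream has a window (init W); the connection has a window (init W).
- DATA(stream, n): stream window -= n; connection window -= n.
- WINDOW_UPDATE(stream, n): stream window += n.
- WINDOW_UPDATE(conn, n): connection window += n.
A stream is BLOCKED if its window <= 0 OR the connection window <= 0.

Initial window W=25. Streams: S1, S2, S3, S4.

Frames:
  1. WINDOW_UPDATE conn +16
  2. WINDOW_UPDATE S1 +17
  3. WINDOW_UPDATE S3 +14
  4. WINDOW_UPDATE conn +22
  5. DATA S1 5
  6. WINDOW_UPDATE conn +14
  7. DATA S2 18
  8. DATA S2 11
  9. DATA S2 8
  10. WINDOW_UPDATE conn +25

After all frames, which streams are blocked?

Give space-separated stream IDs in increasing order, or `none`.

Answer: S2

Derivation:
Op 1: conn=41 S1=25 S2=25 S3=25 S4=25 blocked=[]
Op 2: conn=41 S1=42 S2=25 S3=25 S4=25 blocked=[]
Op 3: conn=41 S1=42 S2=25 S3=39 S4=25 blocked=[]
Op 4: conn=63 S1=42 S2=25 S3=39 S4=25 blocked=[]
Op 5: conn=58 S1=37 S2=25 S3=39 S4=25 blocked=[]
Op 6: conn=72 S1=37 S2=25 S3=39 S4=25 blocked=[]
Op 7: conn=54 S1=37 S2=7 S3=39 S4=25 blocked=[]
Op 8: conn=43 S1=37 S2=-4 S3=39 S4=25 blocked=[2]
Op 9: conn=35 S1=37 S2=-12 S3=39 S4=25 blocked=[2]
Op 10: conn=60 S1=37 S2=-12 S3=39 S4=25 blocked=[2]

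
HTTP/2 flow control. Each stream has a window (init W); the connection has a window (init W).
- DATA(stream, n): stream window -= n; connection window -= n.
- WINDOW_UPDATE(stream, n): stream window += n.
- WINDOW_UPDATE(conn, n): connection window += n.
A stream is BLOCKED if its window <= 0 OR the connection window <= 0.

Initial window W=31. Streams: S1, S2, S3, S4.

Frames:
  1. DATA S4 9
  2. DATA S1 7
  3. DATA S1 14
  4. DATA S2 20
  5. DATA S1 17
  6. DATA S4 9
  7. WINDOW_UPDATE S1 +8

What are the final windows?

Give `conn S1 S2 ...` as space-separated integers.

Answer: -45 1 11 31 13

Derivation:
Op 1: conn=22 S1=31 S2=31 S3=31 S4=22 blocked=[]
Op 2: conn=15 S1=24 S2=31 S3=31 S4=22 blocked=[]
Op 3: conn=1 S1=10 S2=31 S3=31 S4=22 blocked=[]
Op 4: conn=-19 S1=10 S2=11 S3=31 S4=22 blocked=[1, 2, 3, 4]
Op 5: conn=-36 S1=-7 S2=11 S3=31 S4=22 blocked=[1, 2, 3, 4]
Op 6: conn=-45 S1=-7 S2=11 S3=31 S4=13 blocked=[1, 2, 3, 4]
Op 7: conn=-45 S1=1 S2=11 S3=31 S4=13 blocked=[1, 2, 3, 4]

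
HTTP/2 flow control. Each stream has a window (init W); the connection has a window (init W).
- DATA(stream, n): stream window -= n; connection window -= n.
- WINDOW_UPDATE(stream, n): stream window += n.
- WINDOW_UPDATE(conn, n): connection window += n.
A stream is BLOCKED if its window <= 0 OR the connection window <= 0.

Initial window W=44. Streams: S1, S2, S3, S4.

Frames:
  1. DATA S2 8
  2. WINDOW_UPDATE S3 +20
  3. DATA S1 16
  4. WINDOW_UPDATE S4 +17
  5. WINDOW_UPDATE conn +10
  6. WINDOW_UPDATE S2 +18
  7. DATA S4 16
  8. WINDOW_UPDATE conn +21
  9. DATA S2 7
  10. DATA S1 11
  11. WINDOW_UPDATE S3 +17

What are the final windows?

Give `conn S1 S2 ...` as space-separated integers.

Op 1: conn=36 S1=44 S2=36 S3=44 S4=44 blocked=[]
Op 2: conn=36 S1=44 S2=36 S3=64 S4=44 blocked=[]
Op 3: conn=20 S1=28 S2=36 S3=64 S4=44 blocked=[]
Op 4: conn=20 S1=28 S2=36 S3=64 S4=61 blocked=[]
Op 5: conn=30 S1=28 S2=36 S3=64 S4=61 blocked=[]
Op 6: conn=30 S1=28 S2=54 S3=64 S4=61 blocked=[]
Op 7: conn=14 S1=28 S2=54 S3=64 S4=45 blocked=[]
Op 8: conn=35 S1=28 S2=54 S3=64 S4=45 blocked=[]
Op 9: conn=28 S1=28 S2=47 S3=64 S4=45 blocked=[]
Op 10: conn=17 S1=17 S2=47 S3=64 S4=45 blocked=[]
Op 11: conn=17 S1=17 S2=47 S3=81 S4=45 blocked=[]

Answer: 17 17 47 81 45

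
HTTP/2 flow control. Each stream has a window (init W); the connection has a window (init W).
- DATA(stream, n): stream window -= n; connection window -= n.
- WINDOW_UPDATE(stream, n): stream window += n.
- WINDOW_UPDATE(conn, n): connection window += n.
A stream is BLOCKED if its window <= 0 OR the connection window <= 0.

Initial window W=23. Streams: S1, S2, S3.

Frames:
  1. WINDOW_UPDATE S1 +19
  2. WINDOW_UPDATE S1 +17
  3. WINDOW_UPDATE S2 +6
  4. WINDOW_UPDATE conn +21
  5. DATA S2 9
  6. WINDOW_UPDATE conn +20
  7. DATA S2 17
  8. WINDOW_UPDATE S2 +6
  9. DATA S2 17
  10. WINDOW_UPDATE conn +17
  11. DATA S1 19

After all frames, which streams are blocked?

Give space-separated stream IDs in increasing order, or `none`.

Answer: S2

Derivation:
Op 1: conn=23 S1=42 S2=23 S3=23 blocked=[]
Op 2: conn=23 S1=59 S2=23 S3=23 blocked=[]
Op 3: conn=23 S1=59 S2=29 S3=23 blocked=[]
Op 4: conn=44 S1=59 S2=29 S3=23 blocked=[]
Op 5: conn=35 S1=59 S2=20 S3=23 blocked=[]
Op 6: conn=55 S1=59 S2=20 S3=23 blocked=[]
Op 7: conn=38 S1=59 S2=3 S3=23 blocked=[]
Op 8: conn=38 S1=59 S2=9 S3=23 blocked=[]
Op 9: conn=21 S1=59 S2=-8 S3=23 blocked=[2]
Op 10: conn=38 S1=59 S2=-8 S3=23 blocked=[2]
Op 11: conn=19 S1=40 S2=-8 S3=23 blocked=[2]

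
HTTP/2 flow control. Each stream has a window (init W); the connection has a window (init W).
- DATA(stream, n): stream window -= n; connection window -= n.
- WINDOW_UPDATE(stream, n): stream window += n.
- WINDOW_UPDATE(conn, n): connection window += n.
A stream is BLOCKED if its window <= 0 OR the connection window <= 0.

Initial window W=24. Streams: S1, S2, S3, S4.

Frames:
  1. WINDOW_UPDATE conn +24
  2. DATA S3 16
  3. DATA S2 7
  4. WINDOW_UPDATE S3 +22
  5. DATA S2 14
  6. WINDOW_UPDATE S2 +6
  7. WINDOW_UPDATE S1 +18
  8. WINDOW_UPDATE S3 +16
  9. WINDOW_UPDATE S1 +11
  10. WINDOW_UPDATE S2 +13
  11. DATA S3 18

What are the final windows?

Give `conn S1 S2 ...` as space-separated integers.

Op 1: conn=48 S1=24 S2=24 S3=24 S4=24 blocked=[]
Op 2: conn=32 S1=24 S2=24 S3=8 S4=24 blocked=[]
Op 3: conn=25 S1=24 S2=17 S3=8 S4=24 blocked=[]
Op 4: conn=25 S1=24 S2=17 S3=30 S4=24 blocked=[]
Op 5: conn=11 S1=24 S2=3 S3=30 S4=24 blocked=[]
Op 6: conn=11 S1=24 S2=9 S3=30 S4=24 blocked=[]
Op 7: conn=11 S1=42 S2=9 S3=30 S4=24 blocked=[]
Op 8: conn=11 S1=42 S2=9 S3=46 S4=24 blocked=[]
Op 9: conn=11 S1=53 S2=9 S3=46 S4=24 blocked=[]
Op 10: conn=11 S1=53 S2=22 S3=46 S4=24 blocked=[]
Op 11: conn=-7 S1=53 S2=22 S3=28 S4=24 blocked=[1, 2, 3, 4]

Answer: -7 53 22 28 24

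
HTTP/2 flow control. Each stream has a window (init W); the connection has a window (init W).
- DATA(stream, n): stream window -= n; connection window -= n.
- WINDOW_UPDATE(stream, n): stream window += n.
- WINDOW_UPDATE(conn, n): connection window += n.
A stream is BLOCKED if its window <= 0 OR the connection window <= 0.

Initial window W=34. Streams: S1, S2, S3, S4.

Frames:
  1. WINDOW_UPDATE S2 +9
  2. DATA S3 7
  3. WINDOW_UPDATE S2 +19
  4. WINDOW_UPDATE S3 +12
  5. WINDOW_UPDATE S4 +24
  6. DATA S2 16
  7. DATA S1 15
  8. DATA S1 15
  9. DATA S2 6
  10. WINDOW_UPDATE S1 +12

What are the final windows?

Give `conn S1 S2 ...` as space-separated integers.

Answer: -25 16 40 39 58

Derivation:
Op 1: conn=34 S1=34 S2=43 S3=34 S4=34 blocked=[]
Op 2: conn=27 S1=34 S2=43 S3=27 S4=34 blocked=[]
Op 3: conn=27 S1=34 S2=62 S3=27 S4=34 blocked=[]
Op 4: conn=27 S1=34 S2=62 S3=39 S4=34 blocked=[]
Op 5: conn=27 S1=34 S2=62 S3=39 S4=58 blocked=[]
Op 6: conn=11 S1=34 S2=46 S3=39 S4=58 blocked=[]
Op 7: conn=-4 S1=19 S2=46 S3=39 S4=58 blocked=[1, 2, 3, 4]
Op 8: conn=-19 S1=4 S2=46 S3=39 S4=58 blocked=[1, 2, 3, 4]
Op 9: conn=-25 S1=4 S2=40 S3=39 S4=58 blocked=[1, 2, 3, 4]
Op 10: conn=-25 S1=16 S2=40 S3=39 S4=58 blocked=[1, 2, 3, 4]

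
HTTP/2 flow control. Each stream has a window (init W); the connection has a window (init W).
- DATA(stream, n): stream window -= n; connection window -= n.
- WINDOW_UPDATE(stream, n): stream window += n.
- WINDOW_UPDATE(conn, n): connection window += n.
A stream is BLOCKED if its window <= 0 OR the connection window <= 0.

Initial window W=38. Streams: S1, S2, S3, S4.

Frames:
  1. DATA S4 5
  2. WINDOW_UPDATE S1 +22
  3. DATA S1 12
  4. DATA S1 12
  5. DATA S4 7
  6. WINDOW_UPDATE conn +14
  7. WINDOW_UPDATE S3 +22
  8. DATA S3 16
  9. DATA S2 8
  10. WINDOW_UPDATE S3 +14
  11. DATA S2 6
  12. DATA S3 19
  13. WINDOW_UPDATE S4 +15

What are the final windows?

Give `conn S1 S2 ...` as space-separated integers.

Answer: -33 36 24 39 41

Derivation:
Op 1: conn=33 S1=38 S2=38 S3=38 S4=33 blocked=[]
Op 2: conn=33 S1=60 S2=38 S3=38 S4=33 blocked=[]
Op 3: conn=21 S1=48 S2=38 S3=38 S4=33 blocked=[]
Op 4: conn=9 S1=36 S2=38 S3=38 S4=33 blocked=[]
Op 5: conn=2 S1=36 S2=38 S3=38 S4=26 blocked=[]
Op 6: conn=16 S1=36 S2=38 S3=38 S4=26 blocked=[]
Op 7: conn=16 S1=36 S2=38 S3=60 S4=26 blocked=[]
Op 8: conn=0 S1=36 S2=38 S3=44 S4=26 blocked=[1, 2, 3, 4]
Op 9: conn=-8 S1=36 S2=30 S3=44 S4=26 blocked=[1, 2, 3, 4]
Op 10: conn=-8 S1=36 S2=30 S3=58 S4=26 blocked=[1, 2, 3, 4]
Op 11: conn=-14 S1=36 S2=24 S3=58 S4=26 blocked=[1, 2, 3, 4]
Op 12: conn=-33 S1=36 S2=24 S3=39 S4=26 blocked=[1, 2, 3, 4]
Op 13: conn=-33 S1=36 S2=24 S3=39 S4=41 blocked=[1, 2, 3, 4]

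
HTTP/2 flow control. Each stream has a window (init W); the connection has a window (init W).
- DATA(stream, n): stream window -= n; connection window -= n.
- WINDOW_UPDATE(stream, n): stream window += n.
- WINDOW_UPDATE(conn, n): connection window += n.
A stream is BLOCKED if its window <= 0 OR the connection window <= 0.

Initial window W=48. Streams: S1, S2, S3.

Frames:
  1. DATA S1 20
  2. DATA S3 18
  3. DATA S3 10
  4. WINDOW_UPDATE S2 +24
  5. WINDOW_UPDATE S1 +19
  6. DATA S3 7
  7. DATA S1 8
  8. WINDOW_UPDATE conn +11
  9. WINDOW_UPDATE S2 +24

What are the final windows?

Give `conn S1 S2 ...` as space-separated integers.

Answer: -4 39 96 13

Derivation:
Op 1: conn=28 S1=28 S2=48 S3=48 blocked=[]
Op 2: conn=10 S1=28 S2=48 S3=30 blocked=[]
Op 3: conn=0 S1=28 S2=48 S3=20 blocked=[1, 2, 3]
Op 4: conn=0 S1=28 S2=72 S3=20 blocked=[1, 2, 3]
Op 5: conn=0 S1=47 S2=72 S3=20 blocked=[1, 2, 3]
Op 6: conn=-7 S1=47 S2=72 S3=13 blocked=[1, 2, 3]
Op 7: conn=-15 S1=39 S2=72 S3=13 blocked=[1, 2, 3]
Op 8: conn=-4 S1=39 S2=72 S3=13 blocked=[1, 2, 3]
Op 9: conn=-4 S1=39 S2=96 S3=13 blocked=[1, 2, 3]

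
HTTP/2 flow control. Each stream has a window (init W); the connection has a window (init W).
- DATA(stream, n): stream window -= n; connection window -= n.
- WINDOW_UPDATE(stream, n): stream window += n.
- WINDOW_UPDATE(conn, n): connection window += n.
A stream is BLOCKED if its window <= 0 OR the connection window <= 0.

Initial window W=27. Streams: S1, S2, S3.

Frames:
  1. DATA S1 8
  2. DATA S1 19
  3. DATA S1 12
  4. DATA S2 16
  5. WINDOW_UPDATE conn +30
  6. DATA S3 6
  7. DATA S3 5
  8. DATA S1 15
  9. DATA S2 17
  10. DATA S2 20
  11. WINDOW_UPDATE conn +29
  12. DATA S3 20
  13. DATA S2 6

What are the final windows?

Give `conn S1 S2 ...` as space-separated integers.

Op 1: conn=19 S1=19 S2=27 S3=27 blocked=[]
Op 2: conn=0 S1=0 S2=27 S3=27 blocked=[1, 2, 3]
Op 3: conn=-12 S1=-12 S2=27 S3=27 blocked=[1, 2, 3]
Op 4: conn=-28 S1=-12 S2=11 S3=27 blocked=[1, 2, 3]
Op 5: conn=2 S1=-12 S2=11 S3=27 blocked=[1]
Op 6: conn=-4 S1=-12 S2=11 S3=21 blocked=[1, 2, 3]
Op 7: conn=-9 S1=-12 S2=11 S3=16 blocked=[1, 2, 3]
Op 8: conn=-24 S1=-27 S2=11 S3=16 blocked=[1, 2, 3]
Op 9: conn=-41 S1=-27 S2=-6 S3=16 blocked=[1, 2, 3]
Op 10: conn=-61 S1=-27 S2=-26 S3=16 blocked=[1, 2, 3]
Op 11: conn=-32 S1=-27 S2=-26 S3=16 blocked=[1, 2, 3]
Op 12: conn=-52 S1=-27 S2=-26 S3=-4 blocked=[1, 2, 3]
Op 13: conn=-58 S1=-27 S2=-32 S3=-4 blocked=[1, 2, 3]

Answer: -58 -27 -32 -4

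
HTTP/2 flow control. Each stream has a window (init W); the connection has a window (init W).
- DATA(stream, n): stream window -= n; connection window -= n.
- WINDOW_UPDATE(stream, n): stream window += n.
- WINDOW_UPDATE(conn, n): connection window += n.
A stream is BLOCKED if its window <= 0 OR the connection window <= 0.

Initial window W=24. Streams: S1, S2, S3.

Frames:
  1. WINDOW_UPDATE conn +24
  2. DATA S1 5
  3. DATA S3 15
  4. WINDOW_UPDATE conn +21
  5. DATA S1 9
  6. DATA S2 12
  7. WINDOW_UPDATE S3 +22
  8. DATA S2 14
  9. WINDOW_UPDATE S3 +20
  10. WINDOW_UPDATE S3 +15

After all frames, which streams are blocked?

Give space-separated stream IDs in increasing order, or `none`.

Op 1: conn=48 S1=24 S2=24 S3=24 blocked=[]
Op 2: conn=43 S1=19 S2=24 S3=24 blocked=[]
Op 3: conn=28 S1=19 S2=24 S3=9 blocked=[]
Op 4: conn=49 S1=19 S2=24 S3=9 blocked=[]
Op 5: conn=40 S1=10 S2=24 S3=9 blocked=[]
Op 6: conn=28 S1=10 S2=12 S3=9 blocked=[]
Op 7: conn=28 S1=10 S2=12 S3=31 blocked=[]
Op 8: conn=14 S1=10 S2=-2 S3=31 blocked=[2]
Op 9: conn=14 S1=10 S2=-2 S3=51 blocked=[2]
Op 10: conn=14 S1=10 S2=-2 S3=66 blocked=[2]

Answer: S2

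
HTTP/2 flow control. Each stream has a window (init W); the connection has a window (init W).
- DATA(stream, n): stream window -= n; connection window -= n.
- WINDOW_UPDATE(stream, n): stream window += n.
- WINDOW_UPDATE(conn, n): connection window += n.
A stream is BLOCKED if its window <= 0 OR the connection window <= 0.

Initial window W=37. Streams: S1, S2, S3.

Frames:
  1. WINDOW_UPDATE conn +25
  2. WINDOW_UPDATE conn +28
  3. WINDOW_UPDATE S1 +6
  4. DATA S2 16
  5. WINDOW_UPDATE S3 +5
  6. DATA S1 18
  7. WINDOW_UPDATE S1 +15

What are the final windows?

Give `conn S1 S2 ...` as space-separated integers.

Op 1: conn=62 S1=37 S2=37 S3=37 blocked=[]
Op 2: conn=90 S1=37 S2=37 S3=37 blocked=[]
Op 3: conn=90 S1=43 S2=37 S3=37 blocked=[]
Op 4: conn=74 S1=43 S2=21 S3=37 blocked=[]
Op 5: conn=74 S1=43 S2=21 S3=42 blocked=[]
Op 6: conn=56 S1=25 S2=21 S3=42 blocked=[]
Op 7: conn=56 S1=40 S2=21 S3=42 blocked=[]

Answer: 56 40 21 42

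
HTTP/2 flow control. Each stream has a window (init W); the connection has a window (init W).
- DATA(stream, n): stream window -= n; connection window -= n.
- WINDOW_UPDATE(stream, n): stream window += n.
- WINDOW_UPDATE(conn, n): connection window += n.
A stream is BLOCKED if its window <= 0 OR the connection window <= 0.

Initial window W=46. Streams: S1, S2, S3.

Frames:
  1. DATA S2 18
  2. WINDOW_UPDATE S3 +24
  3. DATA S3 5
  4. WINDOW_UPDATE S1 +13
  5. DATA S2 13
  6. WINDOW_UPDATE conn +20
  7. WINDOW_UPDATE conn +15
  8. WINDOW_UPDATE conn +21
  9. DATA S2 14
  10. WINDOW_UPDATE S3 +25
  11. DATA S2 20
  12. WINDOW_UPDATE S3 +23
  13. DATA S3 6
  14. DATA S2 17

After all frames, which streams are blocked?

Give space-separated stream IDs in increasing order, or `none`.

Answer: S2

Derivation:
Op 1: conn=28 S1=46 S2=28 S3=46 blocked=[]
Op 2: conn=28 S1=46 S2=28 S3=70 blocked=[]
Op 3: conn=23 S1=46 S2=28 S3=65 blocked=[]
Op 4: conn=23 S1=59 S2=28 S3=65 blocked=[]
Op 5: conn=10 S1=59 S2=15 S3=65 blocked=[]
Op 6: conn=30 S1=59 S2=15 S3=65 blocked=[]
Op 7: conn=45 S1=59 S2=15 S3=65 blocked=[]
Op 8: conn=66 S1=59 S2=15 S3=65 blocked=[]
Op 9: conn=52 S1=59 S2=1 S3=65 blocked=[]
Op 10: conn=52 S1=59 S2=1 S3=90 blocked=[]
Op 11: conn=32 S1=59 S2=-19 S3=90 blocked=[2]
Op 12: conn=32 S1=59 S2=-19 S3=113 blocked=[2]
Op 13: conn=26 S1=59 S2=-19 S3=107 blocked=[2]
Op 14: conn=9 S1=59 S2=-36 S3=107 blocked=[2]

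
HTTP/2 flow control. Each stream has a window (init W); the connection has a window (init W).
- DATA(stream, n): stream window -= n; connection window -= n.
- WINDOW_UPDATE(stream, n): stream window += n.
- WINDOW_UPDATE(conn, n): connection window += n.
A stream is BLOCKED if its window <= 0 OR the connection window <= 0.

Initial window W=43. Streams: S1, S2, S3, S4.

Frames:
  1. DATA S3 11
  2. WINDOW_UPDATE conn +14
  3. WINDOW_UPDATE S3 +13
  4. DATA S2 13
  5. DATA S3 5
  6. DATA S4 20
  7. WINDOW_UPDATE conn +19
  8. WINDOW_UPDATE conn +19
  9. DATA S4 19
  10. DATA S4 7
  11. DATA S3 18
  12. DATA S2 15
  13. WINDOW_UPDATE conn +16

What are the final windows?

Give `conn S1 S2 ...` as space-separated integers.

Op 1: conn=32 S1=43 S2=43 S3=32 S4=43 blocked=[]
Op 2: conn=46 S1=43 S2=43 S3=32 S4=43 blocked=[]
Op 3: conn=46 S1=43 S2=43 S3=45 S4=43 blocked=[]
Op 4: conn=33 S1=43 S2=30 S3=45 S4=43 blocked=[]
Op 5: conn=28 S1=43 S2=30 S3=40 S4=43 blocked=[]
Op 6: conn=8 S1=43 S2=30 S3=40 S4=23 blocked=[]
Op 7: conn=27 S1=43 S2=30 S3=40 S4=23 blocked=[]
Op 8: conn=46 S1=43 S2=30 S3=40 S4=23 blocked=[]
Op 9: conn=27 S1=43 S2=30 S3=40 S4=4 blocked=[]
Op 10: conn=20 S1=43 S2=30 S3=40 S4=-3 blocked=[4]
Op 11: conn=2 S1=43 S2=30 S3=22 S4=-3 blocked=[4]
Op 12: conn=-13 S1=43 S2=15 S3=22 S4=-3 blocked=[1, 2, 3, 4]
Op 13: conn=3 S1=43 S2=15 S3=22 S4=-3 blocked=[4]

Answer: 3 43 15 22 -3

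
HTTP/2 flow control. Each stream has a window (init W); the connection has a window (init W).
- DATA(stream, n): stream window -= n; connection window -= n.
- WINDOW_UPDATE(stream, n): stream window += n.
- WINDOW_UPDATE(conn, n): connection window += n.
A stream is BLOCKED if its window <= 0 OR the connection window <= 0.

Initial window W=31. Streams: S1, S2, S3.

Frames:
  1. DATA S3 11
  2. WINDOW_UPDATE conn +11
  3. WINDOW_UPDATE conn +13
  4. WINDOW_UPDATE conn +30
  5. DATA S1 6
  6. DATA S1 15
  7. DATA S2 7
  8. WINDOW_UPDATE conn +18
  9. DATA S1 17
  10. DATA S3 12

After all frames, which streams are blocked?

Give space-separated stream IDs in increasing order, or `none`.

Op 1: conn=20 S1=31 S2=31 S3=20 blocked=[]
Op 2: conn=31 S1=31 S2=31 S3=20 blocked=[]
Op 3: conn=44 S1=31 S2=31 S3=20 blocked=[]
Op 4: conn=74 S1=31 S2=31 S3=20 blocked=[]
Op 5: conn=68 S1=25 S2=31 S3=20 blocked=[]
Op 6: conn=53 S1=10 S2=31 S3=20 blocked=[]
Op 7: conn=46 S1=10 S2=24 S3=20 blocked=[]
Op 8: conn=64 S1=10 S2=24 S3=20 blocked=[]
Op 9: conn=47 S1=-7 S2=24 S3=20 blocked=[1]
Op 10: conn=35 S1=-7 S2=24 S3=8 blocked=[1]

Answer: S1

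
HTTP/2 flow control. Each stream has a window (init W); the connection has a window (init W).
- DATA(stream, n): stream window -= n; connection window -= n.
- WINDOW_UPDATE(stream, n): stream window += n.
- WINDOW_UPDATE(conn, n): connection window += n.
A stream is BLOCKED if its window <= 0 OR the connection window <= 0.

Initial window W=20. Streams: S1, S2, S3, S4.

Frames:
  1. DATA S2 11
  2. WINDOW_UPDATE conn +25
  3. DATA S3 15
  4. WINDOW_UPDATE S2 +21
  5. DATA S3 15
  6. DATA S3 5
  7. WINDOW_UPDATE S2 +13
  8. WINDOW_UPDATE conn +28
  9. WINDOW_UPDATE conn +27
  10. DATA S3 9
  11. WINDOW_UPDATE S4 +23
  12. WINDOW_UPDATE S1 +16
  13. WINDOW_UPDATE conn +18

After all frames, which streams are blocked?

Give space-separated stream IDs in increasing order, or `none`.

Op 1: conn=9 S1=20 S2=9 S3=20 S4=20 blocked=[]
Op 2: conn=34 S1=20 S2=9 S3=20 S4=20 blocked=[]
Op 3: conn=19 S1=20 S2=9 S3=5 S4=20 blocked=[]
Op 4: conn=19 S1=20 S2=30 S3=5 S4=20 blocked=[]
Op 5: conn=4 S1=20 S2=30 S3=-10 S4=20 blocked=[3]
Op 6: conn=-1 S1=20 S2=30 S3=-15 S4=20 blocked=[1, 2, 3, 4]
Op 7: conn=-1 S1=20 S2=43 S3=-15 S4=20 blocked=[1, 2, 3, 4]
Op 8: conn=27 S1=20 S2=43 S3=-15 S4=20 blocked=[3]
Op 9: conn=54 S1=20 S2=43 S3=-15 S4=20 blocked=[3]
Op 10: conn=45 S1=20 S2=43 S3=-24 S4=20 blocked=[3]
Op 11: conn=45 S1=20 S2=43 S3=-24 S4=43 blocked=[3]
Op 12: conn=45 S1=36 S2=43 S3=-24 S4=43 blocked=[3]
Op 13: conn=63 S1=36 S2=43 S3=-24 S4=43 blocked=[3]

Answer: S3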